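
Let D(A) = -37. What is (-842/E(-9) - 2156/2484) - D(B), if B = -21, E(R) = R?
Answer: 80536/621 ≈ 129.69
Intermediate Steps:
(-842/E(-9) - 2156/2484) - D(B) = (-842/(-9) - 2156/2484) - 1*(-37) = (-842*(-⅑) - 2156*1/2484) + 37 = (842/9 - 539/621) + 37 = 57559/621 + 37 = 80536/621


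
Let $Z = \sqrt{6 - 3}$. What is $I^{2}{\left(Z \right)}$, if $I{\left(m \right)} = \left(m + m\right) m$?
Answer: $36$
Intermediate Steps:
$Z = \sqrt{3} \approx 1.732$
$I{\left(m \right)} = 2 m^{2}$ ($I{\left(m \right)} = 2 m m = 2 m^{2}$)
$I^{2}{\left(Z \right)} = \left(2 \left(\sqrt{3}\right)^{2}\right)^{2} = \left(2 \cdot 3\right)^{2} = 6^{2} = 36$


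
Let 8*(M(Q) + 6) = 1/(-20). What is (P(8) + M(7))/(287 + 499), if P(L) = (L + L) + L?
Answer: 2879/125760 ≈ 0.022893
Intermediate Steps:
M(Q) = -961/160 (M(Q) = -6 + (⅛)/(-20) = -6 + (⅛)*(-1/20) = -6 - 1/160 = -961/160)
P(L) = 3*L (P(L) = 2*L + L = 3*L)
(P(8) + M(7))/(287 + 499) = (3*8 - 961/160)/(287 + 499) = (24 - 961/160)/786 = (2879/160)*(1/786) = 2879/125760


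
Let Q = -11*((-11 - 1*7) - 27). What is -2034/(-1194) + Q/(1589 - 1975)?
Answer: 32349/76814 ≈ 0.42113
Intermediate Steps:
Q = 495 (Q = -11*((-11 - 7) - 27) = -11*(-18 - 27) = -11*(-45) = 495)
-2034/(-1194) + Q/(1589 - 1975) = -2034/(-1194) + 495/(1589 - 1975) = -2034*(-1/1194) + 495/(-386) = 339/199 + 495*(-1/386) = 339/199 - 495/386 = 32349/76814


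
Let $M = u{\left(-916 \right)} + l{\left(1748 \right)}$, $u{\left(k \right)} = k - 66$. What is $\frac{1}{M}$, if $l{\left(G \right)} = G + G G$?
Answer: $\frac{1}{3056270} \approx 3.272 \cdot 10^{-7}$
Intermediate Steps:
$u{\left(k \right)} = -66 + k$ ($u{\left(k \right)} = k - 66 = -66 + k$)
$l{\left(G \right)} = G + G^{2}$
$M = 3056270$ ($M = \left(-66 - 916\right) + 1748 \left(1 + 1748\right) = -982 + 1748 \cdot 1749 = -982 + 3057252 = 3056270$)
$\frac{1}{M} = \frac{1}{3056270}$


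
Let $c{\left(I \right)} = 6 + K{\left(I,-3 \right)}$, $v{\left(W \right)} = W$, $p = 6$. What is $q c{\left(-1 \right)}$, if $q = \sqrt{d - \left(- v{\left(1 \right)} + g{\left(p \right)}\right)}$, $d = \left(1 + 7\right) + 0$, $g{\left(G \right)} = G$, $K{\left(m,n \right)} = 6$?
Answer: $12 \sqrt{3} \approx 20.785$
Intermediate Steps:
$d = 8$ ($d = 8 + 0 = 8$)
$c{\left(I \right)} = 12$ ($c{\left(I \right)} = 6 + 6 = 12$)
$q = \sqrt{3}$ ($q = \sqrt{8 + \left(1 - 6\right)} = \sqrt{8 - 5} = \sqrt{3} \approx 1.732$)
$q c{\left(-1 \right)} = \sqrt{3} \cdot 12 = 12 \sqrt{3}$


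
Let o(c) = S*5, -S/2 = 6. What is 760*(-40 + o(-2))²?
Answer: 7600000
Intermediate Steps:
S = -12 (S = -2*6 = -12)
o(c) = -60 (o(c) = -12*5 = -60)
760*(-40 + o(-2))² = 760*(-40 - 60)² = 760*(-100)² = 760*10000 = 7600000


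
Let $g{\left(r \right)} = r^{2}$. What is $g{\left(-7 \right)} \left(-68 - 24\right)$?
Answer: $-4508$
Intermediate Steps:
$g{\left(-7 \right)} \left(-68 - 24\right) = \left(-7\right)^{2} \left(-68 - 24\right) = 49 \left(-92\right) = -4508$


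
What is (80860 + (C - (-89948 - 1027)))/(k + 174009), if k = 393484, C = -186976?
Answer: -15141/567493 ≈ -0.026680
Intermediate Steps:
(80860 + (C - (-89948 - 1027)))/(k + 174009) = (80860 + (-186976 - (-89948 - 1027)))/(393484 + 174009) = (80860 + (-186976 - 1*(-90975)))/567493 = (80860 + (-186976 + 90975))*(1/567493) = (80860 - 96001)*(1/567493) = -15141*1/567493 = -15141/567493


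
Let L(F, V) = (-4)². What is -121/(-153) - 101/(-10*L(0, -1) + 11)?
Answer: 33482/22797 ≈ 1.4687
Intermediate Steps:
L(F, V) = 16
-121/(-153) - 101/(-10*L(0, -1) + 11) = -121/(-153) - 101/(-10*16 + 11) = -121*(-1/153) - 101/(-160 + 11) = 121/153 - 101/(-149) = 121/153 - 101*(-1/149) = 121/153 + 101/149 = 33482/22797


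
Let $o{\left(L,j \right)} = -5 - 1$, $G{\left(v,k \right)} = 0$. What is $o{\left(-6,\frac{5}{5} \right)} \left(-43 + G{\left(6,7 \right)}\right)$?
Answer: $258$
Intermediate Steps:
$o{\left(L,j \right)} = -6$
$o{\left(-6,\frac{5}{5} \right)} \left(-43 + G{\left(6,7 \right)}\right) = - 6 \left(-43 + 0\right) = \left(-6\right) \left(-43\right) = 258$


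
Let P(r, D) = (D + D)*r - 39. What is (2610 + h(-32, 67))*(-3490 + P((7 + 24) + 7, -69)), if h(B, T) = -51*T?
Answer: 7079811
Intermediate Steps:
P(r, D) = -39 + 2*D*r (P(r, D) = (2*D)*r - 39 = 2*D*r - 39 = -39 + 2*D*r)
(2610 + h(-32, 67))*(-3490 + P((7 + 24) + 7, -69)) = (2610 - 51*67)*(-3490 + (-39 + 2*(-69)*((7 + 24) + 7))) = (2610 - 3417)*(-3490 + (-39 + 2*(-69)*(31 + 7))) = -807*(-3490 + (-39 + 2*(-69)*38)) = -807*(-3490 + (-39 - 5244)) = -807*(-3490 - 5283) = -807*(-8773) = 7079811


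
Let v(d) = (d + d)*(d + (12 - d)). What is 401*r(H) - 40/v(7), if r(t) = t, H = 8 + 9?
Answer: 143152/21 ≈ 6816.8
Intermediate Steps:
H = 17
v(d) = 24*d (v(d) = (2*d)*12 = 24*d)
401*r(H) - 40/v(7) = 401*17 - 40/(24*7) = 6817 - 40/168 = 6817 - 40*1/168 = 6817 - 5/21 = 143152/21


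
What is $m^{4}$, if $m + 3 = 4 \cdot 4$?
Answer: $28561$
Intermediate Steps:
$m = 13$ ($m = -3 + 4 \cdot 4 = -3 + 16 = 13$)
$m^{4} = 13^{4} = 28561$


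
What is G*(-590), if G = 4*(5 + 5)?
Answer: -23600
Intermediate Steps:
G = 40 (G = 4*10 = 40)
G*(-590) = 40*(-590) = -23600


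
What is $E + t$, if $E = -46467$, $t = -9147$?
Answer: $-55614$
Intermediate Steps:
$E + t = -46467 - 9147 = -55614$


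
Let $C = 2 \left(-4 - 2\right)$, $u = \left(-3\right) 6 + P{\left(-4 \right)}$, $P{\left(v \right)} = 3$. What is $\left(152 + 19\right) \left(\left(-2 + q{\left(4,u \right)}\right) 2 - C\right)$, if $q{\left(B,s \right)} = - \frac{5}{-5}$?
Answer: $1710$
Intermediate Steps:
$u = -15$ ($u = \left(-3\right) 6 + 3 = -18 + 3 = -15$)
$q{\left(B,s \right)} = 1$ ($q{\left(B,s \right)} = \left(-5\right) \left(- \frac{1}{5}\right) = 1$)
$C = -12$ ($C = 2 \left(-6\right) = -12$)
$\left(152 + 19\right) \left(\left(-2 + q{\left(4,u \right)}\right) 2 - C\right) = \left(152 + 19\right) \left(\left(-2 + 1\right) 2 - -12\right) = 171 \left(\left(-1\right) 2 + 12\right) = 171 \left(-2 + 12\right) = 171 \cdot 10 = 1710$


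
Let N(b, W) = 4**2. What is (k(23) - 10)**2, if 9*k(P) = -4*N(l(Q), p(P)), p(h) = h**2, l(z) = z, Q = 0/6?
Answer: 23716/81 ≈ 292.79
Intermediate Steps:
Q = 0 (Q = 0*(1/6) = 0)
N(b, W) = 16
k(P) = -64/9 (k(P) = (-4*16)/9 = (1/9)*(-64) = -64/9)
(k(23) - 10)**2 = (-64/9 - 10)**2 = (-154/9)**2 = 23716/81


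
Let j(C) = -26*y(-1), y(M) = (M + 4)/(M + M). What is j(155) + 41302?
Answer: 41341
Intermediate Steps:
y(M) = (4 + M)/(2*M) (y(M) = (4 + M)/((2*M)) = (4 + M)*(1/(2*M)) = (4 + M)/(2*M))
j(C) = 39 (j(C) = -13*(4 - 1)/(-1) = -13*(-1)*3 = -26*(-3/2) = 39)
j(155) + 41302 = 39 + 41302 = 41341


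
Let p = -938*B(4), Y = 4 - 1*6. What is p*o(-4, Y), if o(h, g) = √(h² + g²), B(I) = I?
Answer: -7504*√5 ≈ -16779.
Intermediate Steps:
Y = -2 (Y = 4 - 6 = -2)
o(h, g) = √(g² + h²)
p = -3752 (p = -938*4 = -3752)
p*o(-4, Y) = -3752*√((-2)² + (-4)²) = -3752*√(4 + 16) = -7504*√5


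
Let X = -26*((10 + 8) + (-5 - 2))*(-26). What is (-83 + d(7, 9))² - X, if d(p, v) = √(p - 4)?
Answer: -7436 + (83 - √3)² ≈ -831.52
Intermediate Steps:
d(p, v) = √(-4 + p)
X = 7436 (X = -26*(18 - 7)*(-26) = -26*11*(-26) = -286*(-26) = 7436)
(-83 + d(7, 9))² - X = (-83 + √(-4 + 7))² - 1*7436 = (-83 + √3)² - 7436 = -7436 + (-83 + √3)²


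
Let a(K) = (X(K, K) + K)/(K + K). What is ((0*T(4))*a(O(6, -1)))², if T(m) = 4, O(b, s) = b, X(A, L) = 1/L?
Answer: 0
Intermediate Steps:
a(K) = (K + 1/K)/(2*K) (a(K) = (1/K + K)/(K + K) = (K + 1/K)/((2*K)) = (K + 1/K)*(1/(2*K)) = (K + 1/K)/(2*K))
((0*T(4))*a(O(6, -1)))² = ((0*4)*((½)*(1 + 6²)/6²))² = (0*((½)*(1/36)*(1 + 36)))² = (0*((½)*(1/36)*37))² = (0*(37/72))² = 0² = 0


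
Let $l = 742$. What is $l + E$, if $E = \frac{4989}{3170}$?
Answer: $\frac{2357129}{3170} \approx 743.57$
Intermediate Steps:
$E = \frac{4989}{3170}$ ($E = 4989 \cdot \frac{1}{3170} = \frac{4989}{3170} \approx 1.5738$)
$l + E = 742 + \frac{4989}{3170} = \frac{2357129}{3170}$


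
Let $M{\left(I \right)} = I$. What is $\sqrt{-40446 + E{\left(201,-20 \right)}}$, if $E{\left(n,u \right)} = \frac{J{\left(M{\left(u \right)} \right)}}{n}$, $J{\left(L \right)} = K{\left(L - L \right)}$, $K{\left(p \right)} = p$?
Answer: $3 i \sqrt{4494} \approx 201.11 i$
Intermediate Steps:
$J{\left(L \right)} = 0$ ($J{\left(L \right)} = L - L = 0$)
$E{\left(n,u \right)} = 0$ ($E{\left(n,u \right)} = \frac{0}{n} = 0$)
$\sqrt{-40446 + E{\left(201,-20 \right)}} = \sqrt{-40446 + 0} = \sqrt{-40446} = 3 i \sqrt{4494}$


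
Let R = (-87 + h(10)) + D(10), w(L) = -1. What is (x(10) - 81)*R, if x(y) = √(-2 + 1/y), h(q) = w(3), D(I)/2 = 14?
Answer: 4860 - 6*I*√190 ≈ 4860.0 - 82.704*I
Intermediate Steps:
D(I) = 28 (D(I) = 2*14 = 28)
h(q) = -1
R = -60 (R = (-87 - 1) + 28 = -88 + 28 = -60)
(x(10) - 81)*R = (√(-2 + 1/10) - 81)*(-60) = (√(-2 + ⅒) - 81)*(-60) = (√(-19/10) - 81)*(-60) = (I*√190/10 - 81)*(-60) = (-81 + I*√190/10)*(-60) = 4860 - 6*I*√190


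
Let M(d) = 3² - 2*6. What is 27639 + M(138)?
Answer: 27636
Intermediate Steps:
M(d) = -3 (M(d) = 9 - 12 = -3)
27639 + M(138) = 27639 - 3 = 27636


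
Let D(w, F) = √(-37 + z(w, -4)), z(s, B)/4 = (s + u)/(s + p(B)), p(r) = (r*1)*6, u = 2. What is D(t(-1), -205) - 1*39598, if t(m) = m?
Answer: -39598 + I*√929/5 ≈ -39598.0 + 6.0959*I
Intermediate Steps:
p(r) = 6*r (p(r) = r*6 = 6*r)
z(s, B) = 4*(2 + s)/(s + 6*B) (z(s, B) = 4*((s + 2)/(s + 6*B)) = 4*((2 + s)/(s + 6*B)) = 4*(2 + s)/(s + 6*B))
D(w, F) = √(-37 + 4*(2 + w)/(-24 + w)) (D(w, F) = √(-37 + 4*(2 + w)/(w + 6*(-4))) = √(-37 + 4*(2 + w)/(w - 24)) = √(-37 + 4*(2 + w)/(-24 + w)))
D(t(-1), -205) - 1*39598 = √((896 - 33*(-1))/(-24 - 1)) - 1*39598 = √((896 + 33)/(-25)) - 39598 = √(-1/25*929) - 39598 = √(-929/25) - 39598 = I*√929/5 - 39598 = -39598 + I*√929/5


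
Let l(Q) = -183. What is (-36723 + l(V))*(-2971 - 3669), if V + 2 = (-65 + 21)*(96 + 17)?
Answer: 245055840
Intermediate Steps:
V = -4974 (V = -2 + (-65 + 21)*(96 + 17) = -2 - 44*113 = -2 - 4972 = -4974)
(-36723 + l(V))*(-2971 - 3669) = (-36723 - 183)*(-2971 - 3669) = -36906*(-6640) = 245055840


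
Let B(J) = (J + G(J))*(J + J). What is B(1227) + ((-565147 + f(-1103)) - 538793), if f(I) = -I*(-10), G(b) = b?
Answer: 4907146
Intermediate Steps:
f(I) = 10*I
B(J) = 4*J² (B(J) = (J + J)*(J + J) = (2*J)*(2*J) = 4*J²)
B(1227) + ((-565147 + f(-1103)) - 538793) = 4*1227² + ((-565147 + 10*(-1103)) - 538793) = 4*1505529 + ((-565147 - 11030) - 538793) = 6022116 + (-576177 - 538793) = 6022116 - 1114970 = 4907146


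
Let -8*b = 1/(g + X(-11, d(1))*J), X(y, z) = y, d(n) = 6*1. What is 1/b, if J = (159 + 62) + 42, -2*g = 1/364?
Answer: 2106105/91 ≈ 23144.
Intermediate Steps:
d(n) = 6
g = -1/728 (g = -½/364 = -½*1/364 = -1/728 ≈ -0.0013736)
J = 263 (J = 221 + 42 = 263)
b = 91/2106105 (b = -1/(8*(-1/728 - 11*263)) = -1/(8*(-1/728 - 2893)) = -1/(8*(-2106105/728)) = -⅛*(-728/2106105) = 91/2106105 ≈ 4.3208e-5)
1/b = 1/(91/2106105) = 2106105/91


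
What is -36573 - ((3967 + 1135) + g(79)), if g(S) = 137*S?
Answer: -52498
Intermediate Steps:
-36573 - ((3967 + 1135) + g(79)) = -36573 - ((3967 + 1135) + 137*79) = -36573 - (5102 + 10823) = -36573 - 1*15925 = -36573 - 15925 = -52498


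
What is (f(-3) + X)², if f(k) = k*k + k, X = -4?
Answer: 4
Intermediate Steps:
f(k) = k + k² (f(k) = k² + k = k + k²)
(f(-3) + X)² = (-3*(1 - 3) - 4)² = (-3*(-2) - 4)² = (6 - 4)² = 2² = 4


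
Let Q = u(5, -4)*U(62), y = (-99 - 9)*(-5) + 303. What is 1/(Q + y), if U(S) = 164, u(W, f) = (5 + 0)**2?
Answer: 1/4943 ≈ 0.00020231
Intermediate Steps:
u(W, f) = 25 (u(W, f) = 5**2 = 25)
y = 843 (y = -108*(-5) + 303 = 540 + 303 = 843)
Q = 4100 (Q = 25*164 = 4100)
1/(Q + y) = 1/(4100 + 843) = 1/4943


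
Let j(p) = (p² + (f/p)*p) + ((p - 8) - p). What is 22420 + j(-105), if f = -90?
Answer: 33347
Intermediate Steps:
j(p) = -98 + p² (j(p) = (p² + (-90/p)*p) + ((p - 8) - p) = (p² - 90) + ((-8 + p) - p) = (-90 + p²) - 8 = -98 + p²)
22420 + j(-105) = 22420 + (-98 + (-105)²) = 22420 + (-98 + 11025) = 22420 + 10927 = 33347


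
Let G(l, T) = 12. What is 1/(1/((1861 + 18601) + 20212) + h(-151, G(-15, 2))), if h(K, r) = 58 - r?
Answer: 40674/1871005 ≈ 0.021739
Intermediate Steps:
1/(1/((1861 + 18601) + 20212) + h(-151, G(-15, 2))) = 1/(1/((1861 + 18601) + 20212) + (58 - 1*12)) = 1/(1/(20462 + 20212) + (58 - 12)) = 1/(1/40674 + 46) = 1/(1871005/40674) = 40674/1871005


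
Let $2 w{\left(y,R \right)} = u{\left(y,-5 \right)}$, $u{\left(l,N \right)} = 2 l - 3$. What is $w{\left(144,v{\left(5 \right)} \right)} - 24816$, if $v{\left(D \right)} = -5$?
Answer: $- \frac{49347}{2} \approx -24674.0$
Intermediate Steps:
$u{\left(l,N \right)} = -3 + 2 l$
$w{\left(y,R \right)} = - \frac{3}{2} + y$ ($w{\left(y,R \right)} = \frac{-3 + 2 y}{2} = - \frac{3}{2} + y$)
$w{\left(144,v{\left(5 \right)} \right)} - 24816 = \left(- \frac{3}{2} + 144\right) - 24816 = \frac{285}{2} - 24816 = - \frac{49347}{2}$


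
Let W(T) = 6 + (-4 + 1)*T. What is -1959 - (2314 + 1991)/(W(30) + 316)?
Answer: -458793/232 ≈ -1977.6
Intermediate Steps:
W(T) = 6 - 3*T
-1959 - (2314 + 1991)/(W(30) + 316) = -1959 - (2314 + 1991)/((6 - 3*30) + 316) = -1959 - 4305/((6 - 90) + 316) = -1959 - 4305/(-84 + 316) = -1959 - 4305/232 = -458793/232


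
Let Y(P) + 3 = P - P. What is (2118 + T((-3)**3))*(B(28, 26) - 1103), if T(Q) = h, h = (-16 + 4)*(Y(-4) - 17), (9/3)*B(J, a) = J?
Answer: -2578866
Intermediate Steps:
B(J, a) = J/3
Y(P) = -3 (Y(P) = -3 + (P - P) = -3 + 0 = -3)
h = 240 (h = (-16 + 4)*(-3 - 17) = -12*(-20) = 240)
T(Q) = 240
(2118 + T((-3)**3))*(B(28, 26) - 1103) = (2118 + 240)*((1/3)*28 - 1103) = 2358*(28/3 - 1103) = 2358*(-3281/3) = -2578866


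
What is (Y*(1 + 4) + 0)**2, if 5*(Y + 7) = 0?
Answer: 1225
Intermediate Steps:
Y = -7 (Y = -7 + (1/5)*0 = -7 + 0 = -7)
(Y*(1 + 4) + 0)**2 = (-7*(1 + 4) + 0)**2 = (-7*5 + 0)**2 = (-35 + 0)**2 = (-35)**2 = 1225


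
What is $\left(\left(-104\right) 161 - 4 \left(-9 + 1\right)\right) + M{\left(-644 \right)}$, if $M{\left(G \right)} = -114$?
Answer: $-16826$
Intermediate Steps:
$\left(\left(-104\right) 161 - 4 \left(-9 + 1\right)\right) + M{\left(-644 \right)} = \left(\left(-104\right) 161 - 4 \left(-9 + 1\right)\right) - 114 = \left(-16744 - -32\right) - 114 = \left(-16744 + 32\right) - 114 = -16712 - 114 = -16826$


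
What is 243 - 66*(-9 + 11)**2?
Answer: -21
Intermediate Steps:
243 - 66*(-9 + 11)**2 = 243 - 66*2**2 = 243 - 66*4 = 243 - 264 = -21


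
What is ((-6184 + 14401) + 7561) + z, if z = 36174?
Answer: 51952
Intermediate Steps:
((-6184 + 14401) + 7561) + z = ((-6184 + 14401) + 7561) + 36174 = (8217 + 7561) + 36174 = 15778 + 36174 = 51952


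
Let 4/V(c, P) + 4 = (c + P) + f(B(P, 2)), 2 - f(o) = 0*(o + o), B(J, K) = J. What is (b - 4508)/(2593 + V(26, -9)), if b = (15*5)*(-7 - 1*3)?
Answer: -78870/38899 ≈ -2.0276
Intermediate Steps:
b = -750 (b = 75*(-7 - 3) = 75*(-10) = -750)
f(o) = 2 (f(o) = 2 - 0*(o + o) = 2 - 0*2*o = 2 - 1*0 = 2 + 0 = 2)
V(c, P) = 4/(-2 + P + c) (V(c, P) = 4/(-4 + ((c + P) + 2)) = 4/(-4 + ((P + c) + 2)) = 4/(-4 + (2 + P + c)) = 4/(-2 + P + c))
(b - 4508)/(2593 + V(26, -9)) = (-750 - 4508)/(2593 + 4/(-2 - 9 + 26)) = -5258/(2593 + 4/15) = -5258/38899/15 = -5258*15/38899 = -78870/38899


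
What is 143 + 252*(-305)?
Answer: -76717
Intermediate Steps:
143 + 252*(-305) = 143 - 76860 = -76717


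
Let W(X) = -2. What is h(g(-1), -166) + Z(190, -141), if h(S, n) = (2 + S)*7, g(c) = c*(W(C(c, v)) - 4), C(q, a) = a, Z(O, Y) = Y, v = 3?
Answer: -85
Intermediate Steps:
g(c) = -6*c (g(c) = c*(-2 - 4) = c*(-6) = -6*c)
h(S, n) = 14 + 7*S
h(g(-1), -166) + Z(190, -141) = (14 + 7*(-6*(-1))) - 141 = (14 + 7*6) - 141 = (14 + 42) - 141 = 56 - 141 = -85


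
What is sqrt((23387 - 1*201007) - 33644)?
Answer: 8*I*sqrt(3301) ≈ 459.63*I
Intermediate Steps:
sqrt((23387 - 1*201007) - 33644) = sqrt((23387 - 201007) - 33644) = sqrt(-177620 - 33644) = sqrt(-211264) = 8*I*sqrt(3301)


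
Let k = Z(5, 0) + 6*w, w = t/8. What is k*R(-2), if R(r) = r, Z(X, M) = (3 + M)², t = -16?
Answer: 6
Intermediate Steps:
w = -2 (w = -16/8 = -16*⅛ = -2)
k = -3 (k = (3 + 0)² + 6*(-2) = 3² - 12 = 9 - 12 = -3)
k*R(-2) = -3*(-2) = 6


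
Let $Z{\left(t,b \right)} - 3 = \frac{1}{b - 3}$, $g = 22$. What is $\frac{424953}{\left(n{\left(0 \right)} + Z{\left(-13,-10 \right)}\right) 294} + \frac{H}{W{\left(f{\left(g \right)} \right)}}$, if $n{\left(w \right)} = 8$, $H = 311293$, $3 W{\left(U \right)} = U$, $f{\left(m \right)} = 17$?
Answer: $\frac{13027165035}{236572} \approx 55066.0$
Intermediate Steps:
$W{\left(U \right)} = \frac{U}{3}$
$Z{\left(t,b \right)} = 3 + \frac{1}{-3 + b}$ ($Z{\left(t,b \right)} = 3 + \frac{1}{b - 3} = 3 + \frac{1}{-3 + b}$)
$\frac{424953}{\left(n{\left(0 \right)} + Z{\left(-13,-10 \right)}\right) 294} + \frac{H}{W{\left(f{\left(g \right)} \right)}} = \frac{424953}{\left(8 + \frac{-8 + 3 \left(-10\right)}{-3 - 10}\right) 294} + \frac{311293}{\frac{1}{3} \cdot 17} = \frac{424953}{\left(8 + \frac{-8 - 30}{-13}\right) 294} + \frac{311293}{\frac{17}{3}} = \frac{424953}{\left(8 - - \frac{38}{13}\right) 294} + 311293 \cdot \frac{3}{17} = \frac{424953}{\left(8 + \frac{38}{13}\right) 294} + \frac{933879}{17} = \frac{424953}{\frac{142}{13} \cdot 294} + \frac{933879}{17} = \frac{424953}{\frac{41748}{13}} + \frac{933879}{17} = 424953 \cdot \frac{13}{41748} + \frac{933879}{17} = \frac{1841463}{13916} + \frac{933879}{17} = \frac{13027165035}{236572}$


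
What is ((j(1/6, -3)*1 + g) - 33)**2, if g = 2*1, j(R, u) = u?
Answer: 1156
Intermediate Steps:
g = 2
((j(1/6, -3)*1 + g) - 33)**2 = ((-3*1 + 2) - 33)**2 = ((-3 + 2) - 33)**2 = (-1 - 33)**2 = (-34)**2 = 1156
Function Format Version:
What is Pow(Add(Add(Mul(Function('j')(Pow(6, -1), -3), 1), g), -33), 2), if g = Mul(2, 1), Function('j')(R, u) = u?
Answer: 1156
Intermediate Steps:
g = 2
Pow(Add(Add(Mul(Function('j')(Pow(6, -1), -3), 1), g), -33), 2) = Pow(Add(Add(Mul(-3, 1), 2), -33), 2) = Pow(Add(Add(-3, 2), -33), 2) = Pow(Add(-1, -33), 2) = Pow(-34, 2) = 1156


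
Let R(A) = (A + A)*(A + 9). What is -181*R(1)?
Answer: -3620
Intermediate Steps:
R(A) = 2*A*(9 + A) (R(A) = (2*A)*(9 + A) = 2*A*(9 + A))
-181*R(1) = -362*(9 + 1) = -362*10 = -181*20 = -3620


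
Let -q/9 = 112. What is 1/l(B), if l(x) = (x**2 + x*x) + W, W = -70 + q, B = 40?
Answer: 1/2122 ≈ 0.00047125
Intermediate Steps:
q = -1008 (q = -9*112 = -1008)
W = -1078 (W = -70 - 1008 = -1078)
l(x) = -1078 + 2*x**2 (l(x) = (x**2 + x*x) - 1078 = (x**2 + x**2) - 1078 = 2*x**2 - 1078 = -1078 + 2*x**2)
1/l(B) = 1/(-1078 + 2*40**2) = 1/(-1078 + 2*1600) = 1/(-1078 + 3200) = 1/2122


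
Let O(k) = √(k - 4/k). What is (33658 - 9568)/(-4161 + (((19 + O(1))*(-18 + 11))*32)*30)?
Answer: -117631470/648797203 + 17987200*I*√3/1946391609 ≈ -0.18131 + 0.016006*I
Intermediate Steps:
(33658 - 9568)/(-4161 + (((19 + O(1))*(-18 + 11))*32)*30) = (33658 - 9568)/(-4161 + (((19 + √(1 - 4/1))*(-18 + 11))*32)*30) = 24090/(-4161 + (((19 + √(1 - 4*1))*(-7))*32)*30) = 24090/(-4161 + (((19 + √(1 - 4))*(-7))*32)*30) = 24090/(-4161 + (((19 + √(-3))*(-7))*32)*30) = 24090/(-4161 + (((19 + I*√3)*(-7))*32)*30) = 24090/(-4161 + ((-133 - 7*I*√3)*32)*30) = 24090/(-4161 + (-4256 - 224*I*√3)*30) = 24090/(-4161 + (-127680 - 6720*I*√3)) = 24090/(-131841 - 6720*I*√3)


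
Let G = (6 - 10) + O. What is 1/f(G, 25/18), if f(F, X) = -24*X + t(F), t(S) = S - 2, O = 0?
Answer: -3/118 ≈ -0.025424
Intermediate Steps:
G = -4 (G = (6 - 10) + 0 = -4 + 0 = -4)
t(S) = -2 + S
f(F, X) = -2 + F - 24*X (f(F, X) = -24*X + (-2 + F) = -2 + F - 24*X)
1/f(G, 25/18) = 1/(-2 - 4 - 600/18) = 1/(-2 - 4 - 24*25/18) = 1/(-2 - 4 - 100/3) = 1/(-118/3) = -3/118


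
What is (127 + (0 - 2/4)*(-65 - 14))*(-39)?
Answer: -12987/2 ≈ -6493.5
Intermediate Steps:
(127 + (0 - 2/4)*(-65 - 14))*(-39) = (127 + (0 - 2*¼)*(-79))*(-39) = (127 + (0 - ½)*(-79))*(-39) = (127 - ½*(-79))*(-39) = (127 + 79/2)*(-39) = (333/2)*(-39) = -12987/2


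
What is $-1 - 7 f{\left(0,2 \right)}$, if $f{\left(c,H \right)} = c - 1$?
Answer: $6$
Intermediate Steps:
$f{\left(c,H \right)} = -1 + c$
$-1 - 7 f{\left(0,2 \right)} = -1 - 7 \left(-1 + 0\right) = -1 - -7 = -1 + 7 = 6$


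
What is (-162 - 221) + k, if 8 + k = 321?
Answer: -70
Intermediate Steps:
k = 313 (k = -8 + 321 = 313)
(-162 - 221) + k = (-162 - 221) + 313 = -383 + 313 = -70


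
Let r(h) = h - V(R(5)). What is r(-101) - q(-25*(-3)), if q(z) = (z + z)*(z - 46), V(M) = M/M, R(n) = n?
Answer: -4452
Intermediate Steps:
V(M) = 1
r(h) = -1 + h (r(h) = h - 1*1 = h - 1 = -1 + h)
q(z) = 2*z*(-46 + z) (q(z) = (2*z)*(-46 + z) = 2*z*(-46 + z))
r(-101) - q(-25*(-3)) = (-1 - 101) - 2*(-25*(-3))*(-46 - 25*(-3)) = -102 - 2*75*(-46 + 75) = -102 - 2*75*29 = -102 - 1*4350 = -102 - 4350 = -4452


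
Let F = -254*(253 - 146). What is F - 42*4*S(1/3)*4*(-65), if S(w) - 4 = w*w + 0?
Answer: 457186/3 ≈ 1.5240e+5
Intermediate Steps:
S(w) = 4 + w**2 (S(w) = 4 + (w*w + 0) = 4 + (w**2 + 0) = 4 + w**2)
F = -27178 (F = -254*107 = -27178)
F - 42*4*S(1/3)*4*(-65) = -27178 - 42*4*(4 + (1/3)**2)*4*(-65) = -27178 - 42*4*(4 + 1/9)*4*(-65) = -27178 - 42*4*(37/9)*4*(-65) = -27178 - 2072*4/3*(-65) = -27178 - 42*592/9*(-65) = -27178 - 8288/3*(-65) = -27178 + 538720/3 = 457186/3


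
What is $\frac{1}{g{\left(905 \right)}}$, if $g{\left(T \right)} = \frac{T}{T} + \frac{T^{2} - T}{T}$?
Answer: $\frac{1}{905} \approx 0.001105$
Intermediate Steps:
$g{\left(T \right)} = 1 + \frac{T^{2} - T}{T}$
$\frac{1}{g{\left(905 \right)}} = \frac{1}{905}$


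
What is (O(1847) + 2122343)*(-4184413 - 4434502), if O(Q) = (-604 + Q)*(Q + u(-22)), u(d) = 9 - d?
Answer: -38411892623755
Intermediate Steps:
O(Q) = (-604 + Q)*(31 + Q) (O(Q) = (-604 + Q)*(Q + (9 - 1*(-22))) = (-604 + Q)*(Q + (9 + 22)) = (-604 + Q)*(Q + 31) = (-604 + Q)*(31 + Q))
(O(1847) + 2122343)*(-4184413 - 4434502) = ((-18724 + 1847² - 573*1847) + 2122343)*(-4184413 - 4434502) = ((-18724 + 3411409 - 1058331) + 2122343)*(-8618915) = (2334354 + 2122343)*(-8618915) = 4456697*(-8618915) = -38411892623755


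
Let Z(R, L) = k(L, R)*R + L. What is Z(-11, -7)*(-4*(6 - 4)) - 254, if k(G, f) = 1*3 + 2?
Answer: 242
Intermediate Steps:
k(G, f) = 5 (k(G, f) = 3 + 2 = 5)
Z(R, L) = L + 5*R (Z(R, L) = 5*R + L = L + 5*R)
Z(-11, -7)*(-4*(6 - 4)) - 254 = (-7 + 5*(-11))*(-4*(6 - 4)) - 254 = (-7 - 55)*(-4*2) - 254 = -62*(-8) - 254 = 496 - 254 = 242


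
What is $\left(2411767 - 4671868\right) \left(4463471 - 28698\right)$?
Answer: $-10023034892073$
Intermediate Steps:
$\left(2411767 - 4671868\right) \left(4463471 - 28698\right) = \left(-2260101\right) 4434773 = -10023034892073$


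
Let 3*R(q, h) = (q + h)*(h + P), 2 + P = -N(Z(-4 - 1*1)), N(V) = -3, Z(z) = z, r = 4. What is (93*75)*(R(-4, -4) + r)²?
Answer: 1004400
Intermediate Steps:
P = 1 (P = -2 - 1*(-3) = -2 + 3 = 1)
R(q, h) = (1 + h)*(h + q)/3 (R(q, h) = ((q + h)*(h + 1))/3 = ((h + q)*(1 + h))/3 = ((1 + h)*(h + q))/3 = (1 + h)*(h + q)/3)
(93*75)*(R(-4, -4) + r)² = (93*75)*(((⅓)*(-4) + (⅓)*(-4) + (⅓)*(-4)² + (⅓)*(-4)*(-4)) + 4)² = 6975*((-4/3 - 4/3 + (⅓)*16 + 16/3) + 4)² = 6975*((-4/3 - 4/3 + 16/3 + 16/3) + 4)² = 6975*(8 + 4)² = 6975*12² = 6975*144 = 1004400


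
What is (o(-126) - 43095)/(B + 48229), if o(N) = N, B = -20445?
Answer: -43221/27784 ≈ -1.5556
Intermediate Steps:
(o(-126) - 43095)/(B + 48229) = (-126 - 43095)/(-20445 + 48229) = -43221/27784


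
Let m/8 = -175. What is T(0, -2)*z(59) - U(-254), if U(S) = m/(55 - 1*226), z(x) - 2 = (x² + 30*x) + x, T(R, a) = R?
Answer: -1400/171 ≈ -8.1871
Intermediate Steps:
m = -1400 (m = 8*(-175) = -1400)
z(x) = 2 + x² + 31*x (z(x) = 2 + ((x² + 30*x) + x) = 2 + (x² + 31*x) = 2 + x² + 31*x)
U(S) = 1400/171 (U(S) = -1400/(55 - 1*226) = -1400/(55 - 226) = -1400/(-171) = -1400*(-1/171) = 1400/171)
T(0, -2)*z(59) - U(-254) = 0*(2 + 59² + 31*59) - 1*1400/171 = 0*(2 + 3481 + 1829) - 1400/171 = 0*5312 - 1400/171 = 0 - 1400/171 = -1400/171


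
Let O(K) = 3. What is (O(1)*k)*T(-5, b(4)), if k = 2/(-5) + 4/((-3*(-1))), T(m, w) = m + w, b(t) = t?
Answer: -14/5 ≈ -2.8000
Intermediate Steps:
k = 14/15 (k = 2*(-⅕) + 4/3 = -⅖ + 4*(⅓) = -⅖ + 4/3 = 14/15 ≈ 0.93333)
(O(1)*k)*T(-5, b(4)) = (3*(14/15))*(-5 + 4) = (14/5)*(-1) = -14/5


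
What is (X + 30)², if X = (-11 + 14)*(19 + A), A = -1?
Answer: 7056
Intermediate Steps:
X = 54 (X = (-11 + 14)*(19 - 1) = 3*18 = 54)
(X + 30)² = (54 + 30)² = 84² = 7056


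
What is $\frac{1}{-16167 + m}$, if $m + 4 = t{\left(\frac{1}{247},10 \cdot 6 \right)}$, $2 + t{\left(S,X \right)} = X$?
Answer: $- \frac{1}{16113} \approx -6.2062 \cdot 10^{-5}$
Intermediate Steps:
$t{\left(S,X \right)} = -2 + X$
$m = 54$ ($m = -4 + \left(-2 + 10 \cdot 6\right) = -4 + \left(-2 + 60\right) = -4 + 58 = 54$)
$\frac{1}{-16167 + m} = \frac{1}{-16167 + 54} = \frac{1}{-16113} = - \frac{1}{16113}$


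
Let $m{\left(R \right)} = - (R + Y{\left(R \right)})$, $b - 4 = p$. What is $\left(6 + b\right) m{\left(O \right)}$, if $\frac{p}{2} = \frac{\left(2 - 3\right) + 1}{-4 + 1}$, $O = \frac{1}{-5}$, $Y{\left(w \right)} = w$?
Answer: $4$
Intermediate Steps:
$O = - \frac{1}{5} \approx -0.2$
$p = 0$ ($p = 2 \frac{\left(2 - 3\right) + 1}{-4 + 1} = 2 \frac{-1 + 1}{-3} = 2 \cdot 0 \left(- \frac{1}{3}\right) = 2 \cdot 0 = 0$)
$b = 4$ ($b = 4 + 0 = 4$)
$m{\left(R \right)} = - 2 R$ ($m{\left(R \right)} = - (R + R) = - 2 R$)
$\left(6 + b\right) m{\left(O \right)} = \left(6 + 4\right) \left(\left(-2\right) \left(- \frac{1}{5}\right)\right) = 10 \cdot \frac{2}{5} = 4$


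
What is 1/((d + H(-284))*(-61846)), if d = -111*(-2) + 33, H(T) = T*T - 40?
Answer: -1/5001547866 ≈ -1.9994e-10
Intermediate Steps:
H(T) = -40 + T² (H(T) = T² - 40 = -40 + T²)
d = 255 (d = 222 + 33 = 255)
1/((d + H(-284))*(-61846)) = 1/((255 + (-40 + (-284)²))*(-61846)) = -1/61846/(255 + (-40 + 80656)) = -1/61846/(255 + 80616) = -1/61846/80871 = (1/80871)*(-1/61846) = -1/5001547866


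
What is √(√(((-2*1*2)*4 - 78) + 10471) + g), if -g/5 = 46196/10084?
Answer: √(-145575145 + 19066323*√1153)/2521 ≈ 8.8860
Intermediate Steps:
g = -57745/2521 (g = -230980/10084 = -5*11549/2521 = -57745/2521 ≈ -22.906)
√(√(((-2*1*2)*4 - 78) + 10471) + g) = √(√(((-2*1*2)*4 - 78) + 10471) - 57745/2521) = √(√((-2*2*4 - 78) + 10471) - 57745/2521) = √(√((-4*4 - 78) + 10471) - 57745/2521) = √(√((-16 - 78) + 10471) - 57745/2521) = √(√(-94 + 10471) - 57745/2521) = √(√10377 - 57745/2521) = √(3*√1153 - 57745/2521) = √(-57745/2521 + 3*√1153)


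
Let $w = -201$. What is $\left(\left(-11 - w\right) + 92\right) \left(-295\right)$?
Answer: $-83190$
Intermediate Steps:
$\left(\left(-11 - w\right) + 92\right) \left(-295\right) = \left(\left(-11 - -201\right) + 92\right) \left(-295\right) = \left(\left(-11 + 201\right) + 92\right) \left(-295\right) = \left(190 + 92\right) \left(-295\right) = 282 \left(-295\right) = -83190$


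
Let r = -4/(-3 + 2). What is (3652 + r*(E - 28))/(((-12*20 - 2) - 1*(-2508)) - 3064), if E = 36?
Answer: -614/133 ≈ -4.6165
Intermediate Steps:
r = 4 (r = -4/(-1) = -4*(-1) = 4)
(3652 + r*(E - 28))/(((-12*20 - 2) - 1*(-2508)) - 3064) = (3652 + 4*(36 - 28))/(((-12*20 - 2) - 1*(-2508)) - 3064) = (3652 + 4*8)/(((-240 - 2) + 2508) - 3064) = (3652 + 32)/((-242 + 2508) - 3064) = 3684/(2266 - 3064) = 3684/(-798) = 3684*(-1/798) = -614/133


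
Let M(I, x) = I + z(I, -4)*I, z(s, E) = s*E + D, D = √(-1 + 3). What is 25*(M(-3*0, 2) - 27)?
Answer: -675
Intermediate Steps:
D = √2 ≈ 1.4142
z(s, E) = √2 + E*s (z(s, E) = s*E + √2 = E*s + √2 = √2 + E*s)
M(I, x) = I + I*(√2 - 4*I) (M(I, x) = I + (√2 - 4*I)*I = I + I*(√2 - 4*I))
25*(M(-3*0, 2) - 27) = 25*((-3*0)*(1 + √2 - (-12)*0) - 27) = 25*(0*(1 + √2 - 4*0) - 27) = 25*(0*(1 + √2 + 0) - 27) = 25*(0*(1 + √2) - 27) = 25*(0 - 27) = 25*(-27) = -675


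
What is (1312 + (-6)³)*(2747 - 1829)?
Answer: 1006128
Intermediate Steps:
(1312 + (-6)³)*(2747 - 1829) = (1312 - 216)*918 = 1096*918 = 1006128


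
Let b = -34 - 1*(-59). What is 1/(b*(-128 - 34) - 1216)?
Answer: -1/5266 ≈ -0.00018990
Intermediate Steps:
b = 25 (b = -34 + 59 = 25)
1/(b*(-128 - 34) - 1216) = 1/(25*(-128 - 34) - 1216) = 1/(25*(-162) - 1216) = 1/(-4050 - 1216) = 1/(-5266) = -1/5266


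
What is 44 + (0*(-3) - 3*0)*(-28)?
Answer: 44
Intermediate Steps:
44 + (0*(-3) - 3*0)*(-28) = 44 + (0 + 0)*(-28) = 44 + 0*(-28) = 44 + 0 = 44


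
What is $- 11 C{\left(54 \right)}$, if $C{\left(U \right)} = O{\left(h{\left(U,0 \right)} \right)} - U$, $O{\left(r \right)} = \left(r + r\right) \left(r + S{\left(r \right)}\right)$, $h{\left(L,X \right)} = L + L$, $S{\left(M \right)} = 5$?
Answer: $-267894$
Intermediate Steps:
$h{\left(L,X \right)} = 2 L$
$O{\left(r \right)} = 2 r \left(5 + r\right)$ ($O{\left(r \right)} = \left(r + r\right) \left(r + 5\right) = 2 r \left(5 + r\right)$)
$C{\left(U \right)} = - U + 4 U \left(5 + 2 U\right)$ ($C{\left(U \right)} = 2 \cdot 2 U \left(5 + 2 U\right) - U = 4 U \left(5 + 2 U\right) - U = - U + 4 U \left(5 + 2 U\right)$)
$- 11 C{\left(54 \right)} = - 11 \cdot 54 \left(19 + 8 \cdot 54\right) = - 11 \cdot 54 \left(19 + 432\right) = - 11 \cdot 54 \cdot 451 = \left(-11\right) 24354 = -267894$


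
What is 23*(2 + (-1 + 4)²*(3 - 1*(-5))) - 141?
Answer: 1561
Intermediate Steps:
23*(2 + (-1 + 4)²*(3 - 1*(-5))) - 141 = 23*(2 + 3²*(3 + 5)) - 141 = 23*(2 + 9*8) - 141 = 23*(2 + 72) - 141 = 23*74 - 141 = 1702 - 141 = 1561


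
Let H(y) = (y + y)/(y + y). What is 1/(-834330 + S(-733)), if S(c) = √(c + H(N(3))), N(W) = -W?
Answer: -139055/116017758272 - I*√183/348053274816 ≈ -1.1986e-6 - 3.8867e-11*I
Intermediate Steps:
H(y) = 1 (H(y) = (2*y)/((2*y)) = (2*y)*(1/(2*y)) = 1)
S(c) = √(1 + c) (S(c) = √(c + 1) = √(1 + c))
1/(-834330 + S(-733)) = 1/(-834330 + √(1 - 733)) = 1/(-834330 + √(-732)) = 1/(-834330 + 2*I*√183)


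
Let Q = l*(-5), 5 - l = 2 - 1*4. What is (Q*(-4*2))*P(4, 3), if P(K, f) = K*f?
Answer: 3360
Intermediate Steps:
l = 7 (l = 5 - (2 - 1*4) = 5 - (2 - 4) = 5 - 1*(-2) = 5 + 2 = 7)
Q = -35 (Q = 7*(-5) = -35)
(Q*(-4*2))*P(4, 3) = (-(-140)*2)*(4*3) = -35*(-8)*12 = 280*12 = 3360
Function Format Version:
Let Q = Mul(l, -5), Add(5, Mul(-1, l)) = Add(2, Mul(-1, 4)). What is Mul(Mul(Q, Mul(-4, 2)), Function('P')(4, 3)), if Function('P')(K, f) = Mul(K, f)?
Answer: 3360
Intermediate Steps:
l = 7 (l = Add(5, Mul(-1, Add(2, Mul(-1, 4)))) = Add(5, Mul(-1, Add(2, -4))) = Add(5, Mul(-1, -2)) = Add(5, 2) = 7)
Q = -35 (Q = Mul(7, -5) = -35)
Mul(Mul(Q, Mul(-4, 2)), Function('P')(4, 3)) = Mul(Mul(-35, Mul(-4, 2)), Mul(4, 3)) = Mul(Mul(-35, -8), 12) = Mul(280, 12) = 3360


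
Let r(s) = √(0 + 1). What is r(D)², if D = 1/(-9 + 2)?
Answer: 1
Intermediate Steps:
D = -⅐ (D = 1/(-7) = -⅐ ≈ -0.14286)
r(s) = 1 (r(s) = √1 = 1)
r(D)² = 1² = 1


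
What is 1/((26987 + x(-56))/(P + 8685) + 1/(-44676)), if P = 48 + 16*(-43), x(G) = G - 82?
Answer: 359418420/1199497879 ≈ 0.29964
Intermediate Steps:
x(G) = -82 + G
P = -640 (P = 48 - 688 = -640)
1/((26987 + x(-56))/(P + 8685) + 1/(-44676)) = 1/((26987 + (-82 - 56))/(-640 + 8685) + 1/(-44676)) = 1/((26987 - 138)/8045 - 1/44676) = 1/(26849*(1/8045) - 1/44676) = 1/(26849/8045 - 1/44676) = 1/(1199497879/359418420) = 359418420/1199497879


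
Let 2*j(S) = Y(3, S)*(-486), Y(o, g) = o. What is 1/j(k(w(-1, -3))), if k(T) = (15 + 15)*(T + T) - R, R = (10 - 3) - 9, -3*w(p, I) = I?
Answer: -1/729 ≈ -0.0013717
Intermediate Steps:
w(p, I) = -I/3
R = -2 (R = 7 - 9 = -2)
k(T) = 2 + 60*T (k(T) = (15 + 15)*(T + T) - 1*(-2) = 30*(2*T) + 2 = 60*T + 2 = 2 + 60*T)
j(S) = -729 (j(S) = (3*(-486))/2 = (½)*(-1458) = -729)
1/j(k(w(-1, -3))) = 1/(-729) = -1/729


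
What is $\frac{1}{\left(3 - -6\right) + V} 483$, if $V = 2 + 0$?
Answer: $\frac{483}{11} \approx 43.909$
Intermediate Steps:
$V = 2$
$\frac{1}{\left(3 - -6\right) + V} 483 = \frac{1}{\left(3 - -6\right) + 2} \cdot 483 = \frac{1}{\left(3 + 6\right) + 2} \cdot 483 = \frac{1}{9 + 2} \cdot 483 = \frac{1}{11} \cdot 483 = \frac{483}{11}$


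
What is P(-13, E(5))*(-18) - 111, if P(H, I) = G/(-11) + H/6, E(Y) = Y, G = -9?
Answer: -954/11 ≈ -86.727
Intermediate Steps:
P(H, I) = 9/11 + H/6 (P(H, I) = -9/(-11) + H/6 = -9*(-1/11) + H*(⅙) = 9/11 + H/6)
P(-13, E(5))*(-18) - 111 = (9/11 + (⅙)*(-13))*(-18) - 111 = (9/11 - 13/6)*(-18) - 111 = -89/66*(-18) - 111 = 267/11 - 111 = -954/11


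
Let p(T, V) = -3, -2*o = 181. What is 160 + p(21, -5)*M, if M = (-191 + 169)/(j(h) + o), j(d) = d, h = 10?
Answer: 25628/161 ≈ 159.18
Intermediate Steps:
o = -181/2 (o = -½*181 = -181/2 ≈ -90.500)
M = 44/161 (M = (-191 + 169)/(10 - 181/2) = -22/(-161/2) = -22*(-2/161) = 44/161 ≈ 0.27329)
160 + p(21, -5)*M = 160 - 3*44/161 = 160 - 132/161 = 25628/161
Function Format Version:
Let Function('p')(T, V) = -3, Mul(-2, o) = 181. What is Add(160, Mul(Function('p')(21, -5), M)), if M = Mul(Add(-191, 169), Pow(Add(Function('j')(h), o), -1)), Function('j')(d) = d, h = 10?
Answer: Rational(25628, 161) ≈ 159.18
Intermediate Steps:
o = Rational(-181, 2) (o = Mul(Rational(-1, 2), 181) = Rational(-181, 2) ≈ -90.500)
M = Rational(44, 161) (M = Mul(Add(-191, 169), Pow(Add(10, Rational(-181, 2)), -1)) = Mul(-22, Pow(Rational(-161, 2), -1)) = Mul(-22, Rational(-2, 161)) = Rational(44, 161) ≈ 0.27329)
Add(160, Mul(Function('p')(21, -5), M)) = Add(160, Mul(-3, Rational(44, 161))) = Add(160, Rational(-132, 161)) = Rational(25628, 161)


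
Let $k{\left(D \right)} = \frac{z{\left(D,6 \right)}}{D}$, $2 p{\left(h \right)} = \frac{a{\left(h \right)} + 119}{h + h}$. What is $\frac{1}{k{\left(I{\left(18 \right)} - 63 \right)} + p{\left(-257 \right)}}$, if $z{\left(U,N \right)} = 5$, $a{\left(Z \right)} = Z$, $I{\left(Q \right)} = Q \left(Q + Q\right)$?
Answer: $\frac{60138}{8587} \approx 7.0034$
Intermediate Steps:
$I{\left(Q \right)} = 2 Q^{2}$ ($I{\left(Q \right)} = Q 2 Q = 2 Q^{2}$)
$p{\left(h \right)} = \frac{119 + h}{4 h}$ ($p{\left(h \right)} = \frac{\left(h + 119\right) \frac{1}{h + h}}{2} = \frac{\left(119 + h\right) \frac{1}{2 h}}{2} = \frac{\frac{1}{2} \frac{1}{h} \left(119 + h\right)}{2} = \frac{119 + h}{4 h}$)
$k{\left(D \right)} = \frac{5}{D}$
$\frac{1}{k{\left(I{\left(18 \right)} - 63 \right)} + p{\left(-257 \right)}} = \frac{1}{\frac{5}{2 \cdot 18^{2} - 63} + \frac{119 - 257}{4 \left(-257\right)}} = \frac{1}{\frac{5}{2 \cdot 324 - 63} + \frac{1}{4} \left(- \frac{1}{257}\right) \left(-138\right)} = \frac{1}{\frac{5}{648 - 63} + \frac{69}{514}} = \frac{1}{\frac{5}{585} + \frac{69}{514}} = \frac{1}{5 \cdot \frac{1}{585} + \frac{69}{514}} = \frac{1}{\frac{1}{117} + \frac{69}{514}} = \frac{1}{\frac{8587}{60138}} = \frac{60138}{8587}$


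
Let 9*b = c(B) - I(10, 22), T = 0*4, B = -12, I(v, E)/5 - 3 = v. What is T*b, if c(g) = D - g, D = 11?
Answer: 0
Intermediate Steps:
I(v, E) = 15 + 5*v
c(g) = 11 - g
T = 0
b = -14/3 (b = ((11 - 1*(-12)) - (15 + 5*10))/9 = ((11 + 12) - (15 + 50))/9 = (23 - 1*65)/9 = (23 - 65)/9 = (⅑)*(-42) = -14/3 ≈ -4.6667)
T*b = 0*(-14/3) = 0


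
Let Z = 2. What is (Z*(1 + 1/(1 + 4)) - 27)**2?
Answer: 15129/25 ≈ 605.16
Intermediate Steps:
(Z*(1 + 1/(1 + 4)) - 27)**2 = (2*(1 + 1/(1 + 4)) - 27)**2 = (2*(1 + 1/5) - 27)**2 = (2*(6/5) - 27)**2 = (12/5 - 27)**2 = (-123/5)**2 = 15129/25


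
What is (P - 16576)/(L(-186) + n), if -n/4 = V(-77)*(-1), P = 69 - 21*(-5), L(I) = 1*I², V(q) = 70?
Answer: -8201/17438 ≈ -0.47029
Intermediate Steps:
L(I) = I²
P = 174 (P = 69 + 105 = 174)
n = 280 (n = -280*(-1) = -4*(-70) = 280)
(P - 16576)/(L(-186) + n) = (174 - 16576)/((-186)² + 280) = -16402/(34596 + 280) = -16402/34876 = -16402*1/34876 = -8201/17438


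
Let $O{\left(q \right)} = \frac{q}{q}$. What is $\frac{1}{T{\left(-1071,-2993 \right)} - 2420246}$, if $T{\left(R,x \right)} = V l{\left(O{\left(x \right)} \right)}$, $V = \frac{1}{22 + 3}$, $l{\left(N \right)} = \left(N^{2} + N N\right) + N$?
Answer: $- \frac{25}{60506147} \approx -4.1318 \cdot 10^{-7}$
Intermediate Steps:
$O{\left(q \right)} = 1$
$l{\left(N \right)} = N + 2 N^{2}$ ($l{\left(N \right)} = \left(N^{2} + N^{2}\right) + N = 2 N^{2} + N = N + 2 N^{2}$)
$V = \frac{1}{25} \approx 0.04$
$T{\left(R,x \right)} = \frac{3}{25}$ ($T{\left(R,x \right)} = \frac{1 \left(1 + 2 \cdot 1\right)}{25} = \frac{1 \left(1 + 2\right)}{25} = \frac{1 \cdot 3}{25} = \frac{1}{25} \cdot 3 = \frac{3}{25}$)
$\frac{1}{T{\left(-1071,-2993 \right)} - 2420246} = \frac{1}{\frac{3}{25} - 2420246} = \frac{1}{- \frac{60506147}{25}} = - \frac{25}{60506147}$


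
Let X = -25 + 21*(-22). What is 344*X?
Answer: -167528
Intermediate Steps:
X = -487 (X = -25 - 462 = -487)
344*X = 344*(-487) = -167528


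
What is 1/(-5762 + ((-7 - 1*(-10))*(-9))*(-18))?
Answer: -1/5276 ≈ -0.00018954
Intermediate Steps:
1/(-5762 + ((-7 - 1*(-10))*(-9))*(-18)) = 1/(-5762 + ((-7 + 10)*(-9))*(-18)) = 1/(-5762 + (3*(-9))*(-18)) = 1/(-5762 - 27*(-18)) = 1/(-5762 + 486) = 1/(-5276) = -1/5276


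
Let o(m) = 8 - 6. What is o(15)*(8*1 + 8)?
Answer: 32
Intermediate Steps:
o(m) = 2
o(15)*(8*1 + 8) = 2*(8*1 + 8) = 2*(8 + 8) = 2*16 = 32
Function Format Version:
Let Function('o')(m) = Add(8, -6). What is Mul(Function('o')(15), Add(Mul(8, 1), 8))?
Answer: 32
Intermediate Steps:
Function('o')(m) = 2
Mul(Function('o')(15), Add(Mul(8, 1), 8)) = Mul(2, Add(Mul(8, 1), 8)) = Mul(2, Add(8, 8)) = Mul(2, 16) = 32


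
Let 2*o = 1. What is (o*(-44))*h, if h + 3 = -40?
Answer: 946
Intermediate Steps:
o = ½ (o = (½)*1 = ½ ≈ 0.50000)
h = -43 (h = -3 - 40 = -43)
(o*(-44))*h = ((½)*(-44))*(-43) = -22*(-43) = 946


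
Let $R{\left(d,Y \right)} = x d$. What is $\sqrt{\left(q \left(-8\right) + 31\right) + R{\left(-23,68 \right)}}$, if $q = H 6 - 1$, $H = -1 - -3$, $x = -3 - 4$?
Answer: $2 \sqrt{26} \approx 10.198$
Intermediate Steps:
$x = -7$ ($x = -3 - 4 = -7$)
$H = 2$ ($H = -1 + 3 = 2$)
$q = 11$ ($q = 2 \cdot 6 - 1 = 12 - 1 = 11$)
$R{\left(d,Y \right)} = - 7 d$
$\sqrt{\left(q \left(-8\right) + 31\right) + R{\left(-23,68 \right)}} = \sqrt{\left(11 \left(-8\right) + 31\right) - -161} = \sqrt{\left(-88 + 31\right) + 161} = \sqrt{-57 + 161} = \sqrt{104} = 2 \sqrt{26}$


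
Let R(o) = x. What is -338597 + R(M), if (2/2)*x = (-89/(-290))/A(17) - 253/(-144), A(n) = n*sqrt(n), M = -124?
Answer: -48757715/144 + 89*sqrt(17)/83810 ≈ -3.3860e+5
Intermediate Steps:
A(n) = n**(3/2)
x = 253/144 + 89*sqrt(17)/83810 (x = (-89/(-290))/(17**(3/2)) - 253/(-144) = (-89*(-1/290))/((17*sqrt(17))) - 253*(-1/144) = 89*(sqrt(17)/289)/290 + 253/144 = 89*sqrt(17)/83810 + 253/144 = 253/144 + 89*sqrt(17)/83810 ≈ 1.7613)
R(o) = 253/144 + 89*sqrt(17)/83810
-338597 + R(M) = -338597 + (253/144 + 89*sqrt(17)/83810) = -48757715/144 + 89*sqrt(17)/83810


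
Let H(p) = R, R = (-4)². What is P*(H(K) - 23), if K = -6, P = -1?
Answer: 7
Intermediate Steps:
R = 16
H(p) = 16
P*(H(K) - 23) = -(16 - 23) = -1*(-7) = 7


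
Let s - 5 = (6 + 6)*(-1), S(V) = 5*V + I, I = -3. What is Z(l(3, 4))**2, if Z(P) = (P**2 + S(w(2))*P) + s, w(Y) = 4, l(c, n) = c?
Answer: 2809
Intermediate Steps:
S(V) = -3 + 5*V (S(V) = 5*V - 3 = -3 + 5*V)
s = -7 (s = 5 + (6 + 6)*(-1) = 5 + 12*(-1) = 5 - 12 = -7)
Z(P) = -7 + P**2 + 17*P (Z(P) = (P**2 + (-3 + 5*4)*P) - 7 = (P**2 + (-3 + 20)*P) - 7 = (P**2 + 17*P) - 7 = -7 + P**2 + 17*P)
Z(l(3, 4))**2 = (-7 + 3**2 + 17*3)**2 = (-7 + 9 + 51)**2 = 53**2 = 2809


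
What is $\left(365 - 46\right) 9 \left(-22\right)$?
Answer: $-63162$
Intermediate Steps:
$\left(365 - 46\right) 9 \left(-22\right) = 319 \left(-198\right) = -63162$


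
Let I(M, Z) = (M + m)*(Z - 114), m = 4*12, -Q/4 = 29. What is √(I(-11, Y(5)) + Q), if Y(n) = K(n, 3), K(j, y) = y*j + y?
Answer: 2*I*√917 ≈ 60.564*I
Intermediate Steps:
Q = -116 (Q = -4*29 = -116)
K(j, y) = y + j*y (K(j, y) = j*y + y = y + j*y)
Y(n) = 3 + 3*n (Y(n) = 3*(1 + n) = 3 + 3*n)
m = 48
I(M, Z) = (-114 + Z)*(48 + M) (I(M, Z) = (M + 48)*(Z - 114) = (48 + M)*(-114 + Z) = (-114 + Z)*(48 + M))
√(I(-11, Y(5)) + Q) = √((-5472 - 114*(-11) + 48*(3 + 3*5) - 11*(3 + 3*5)) - 116) = √((-5472 + 1254 + 48*(3 + 15) - 11*(3 + 15)) - 116) = √((-5472 + 1254 + 48*18 - 11*18) - 116) = √((-5472 + 1254 + 864 - 198) - 116) = √(-3552 - 116) = √(-3668) = 2*I*√917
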